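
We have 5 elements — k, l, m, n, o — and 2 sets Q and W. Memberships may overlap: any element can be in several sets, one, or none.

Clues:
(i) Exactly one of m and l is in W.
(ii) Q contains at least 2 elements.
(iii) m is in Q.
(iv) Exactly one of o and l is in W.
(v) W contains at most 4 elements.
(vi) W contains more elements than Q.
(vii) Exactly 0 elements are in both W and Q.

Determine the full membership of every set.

Q = {m, o}; W = {k, l, n}

From (iii): m ∈ Q.
Suppose k ∈ Q: no assignment then satisfies all the clues, so k ∉ Q.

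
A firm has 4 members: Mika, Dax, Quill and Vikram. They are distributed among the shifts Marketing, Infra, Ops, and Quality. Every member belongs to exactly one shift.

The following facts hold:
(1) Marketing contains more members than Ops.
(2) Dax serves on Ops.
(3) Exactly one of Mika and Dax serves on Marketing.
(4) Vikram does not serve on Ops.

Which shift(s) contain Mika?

Mika: Marketing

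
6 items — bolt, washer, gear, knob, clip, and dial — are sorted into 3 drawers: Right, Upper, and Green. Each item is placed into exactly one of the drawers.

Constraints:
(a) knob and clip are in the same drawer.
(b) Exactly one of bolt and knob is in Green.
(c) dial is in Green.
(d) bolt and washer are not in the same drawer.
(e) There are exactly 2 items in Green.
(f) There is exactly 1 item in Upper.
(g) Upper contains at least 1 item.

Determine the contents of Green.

From (c): dial ∈ Green.
Suppose bolt ∉ Green: no assignment then satisfies all the clues, so bolt ∈ Green.

Green = {bolt, dial}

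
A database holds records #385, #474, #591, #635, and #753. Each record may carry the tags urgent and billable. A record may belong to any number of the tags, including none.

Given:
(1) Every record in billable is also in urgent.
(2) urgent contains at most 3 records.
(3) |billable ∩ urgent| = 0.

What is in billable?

billable = {}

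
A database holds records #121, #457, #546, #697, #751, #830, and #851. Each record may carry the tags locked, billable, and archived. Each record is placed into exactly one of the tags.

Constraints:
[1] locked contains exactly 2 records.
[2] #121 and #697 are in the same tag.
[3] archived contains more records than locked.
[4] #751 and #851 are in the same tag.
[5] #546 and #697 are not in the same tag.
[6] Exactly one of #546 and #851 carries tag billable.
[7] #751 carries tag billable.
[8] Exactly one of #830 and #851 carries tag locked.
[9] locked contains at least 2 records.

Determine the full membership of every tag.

locked = {#546, #830}; billable = {#751, #851}; archived = {#121, #457, #697}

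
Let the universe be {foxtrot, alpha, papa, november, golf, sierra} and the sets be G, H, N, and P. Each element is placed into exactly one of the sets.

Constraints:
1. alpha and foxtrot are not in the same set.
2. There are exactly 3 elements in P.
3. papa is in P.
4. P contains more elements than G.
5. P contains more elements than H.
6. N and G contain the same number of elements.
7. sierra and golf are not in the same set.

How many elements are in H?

1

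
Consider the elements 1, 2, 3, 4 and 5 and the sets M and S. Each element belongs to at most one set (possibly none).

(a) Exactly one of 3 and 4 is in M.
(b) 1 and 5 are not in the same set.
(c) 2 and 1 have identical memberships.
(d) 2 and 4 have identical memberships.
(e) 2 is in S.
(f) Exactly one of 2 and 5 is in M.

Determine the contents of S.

S = {1, 2, 4}

From (e): 2 ∈ S.
(c): 1 matches 2: 1 ∉ M.
(c): 1 matches 2: 1 ∈ S.
(d): 4 matches 2: 4 ∉ M.
(d): 4 matches 2: 4 ∈ S.
(f) (exactly one): 5 ∈ M.
(a) (exactly one): 3 ∈ M.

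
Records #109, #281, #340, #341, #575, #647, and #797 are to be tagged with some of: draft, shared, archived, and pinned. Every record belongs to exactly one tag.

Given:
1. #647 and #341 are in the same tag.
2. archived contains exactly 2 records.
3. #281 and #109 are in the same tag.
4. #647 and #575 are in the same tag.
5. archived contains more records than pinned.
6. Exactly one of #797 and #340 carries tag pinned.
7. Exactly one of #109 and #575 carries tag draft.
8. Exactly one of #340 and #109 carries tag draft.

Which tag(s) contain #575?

#575: draft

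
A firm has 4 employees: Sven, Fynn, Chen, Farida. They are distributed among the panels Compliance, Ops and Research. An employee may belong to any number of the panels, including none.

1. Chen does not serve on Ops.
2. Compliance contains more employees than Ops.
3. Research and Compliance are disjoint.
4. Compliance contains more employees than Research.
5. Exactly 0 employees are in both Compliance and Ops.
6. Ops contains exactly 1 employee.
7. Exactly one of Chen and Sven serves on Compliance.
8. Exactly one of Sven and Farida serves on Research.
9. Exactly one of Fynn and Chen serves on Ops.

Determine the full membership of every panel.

Compliance = {Chen, Farida}; Ops = {Fynn}; Research = {Sven}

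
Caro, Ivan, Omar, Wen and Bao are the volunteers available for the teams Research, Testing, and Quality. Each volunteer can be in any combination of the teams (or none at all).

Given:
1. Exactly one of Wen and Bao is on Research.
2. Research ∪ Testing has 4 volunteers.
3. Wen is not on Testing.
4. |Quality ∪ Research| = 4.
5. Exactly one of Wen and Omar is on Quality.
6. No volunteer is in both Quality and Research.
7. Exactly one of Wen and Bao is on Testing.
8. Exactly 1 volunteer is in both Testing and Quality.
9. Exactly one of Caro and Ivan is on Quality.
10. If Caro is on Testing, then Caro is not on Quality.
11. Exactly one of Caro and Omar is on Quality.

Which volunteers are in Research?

Research = {Caro, Wen}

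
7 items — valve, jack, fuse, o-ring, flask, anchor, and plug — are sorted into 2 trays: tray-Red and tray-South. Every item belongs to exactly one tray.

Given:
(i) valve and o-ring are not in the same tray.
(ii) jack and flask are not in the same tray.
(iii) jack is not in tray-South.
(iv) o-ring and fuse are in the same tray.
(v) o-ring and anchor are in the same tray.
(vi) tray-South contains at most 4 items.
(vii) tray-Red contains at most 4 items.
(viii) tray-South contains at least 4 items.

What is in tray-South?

tray-South = {anchor, flask, fuse, o-ring}

From (iii): jack ∉ tray-South.
Only one tray left: jack ∈ tray-Red.
(ii): flask ∉ tray-Red.
Only one tray left: flask ∈ tray-South.
Suppose valve ∈ tray-South: no assignment then satisfies all the clues, so valve ∉ tray-South.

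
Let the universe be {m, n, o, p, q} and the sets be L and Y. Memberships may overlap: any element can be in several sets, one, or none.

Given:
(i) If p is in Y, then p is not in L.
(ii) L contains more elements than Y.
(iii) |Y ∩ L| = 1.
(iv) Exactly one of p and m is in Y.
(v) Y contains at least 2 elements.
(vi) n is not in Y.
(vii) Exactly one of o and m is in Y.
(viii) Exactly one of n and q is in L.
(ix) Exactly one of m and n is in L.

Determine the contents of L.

L = {m, o, q}

From (vi): n ∉ Y.
Suppose m ∉ L: no assignment then satisfies all the clues, so m ∈ L.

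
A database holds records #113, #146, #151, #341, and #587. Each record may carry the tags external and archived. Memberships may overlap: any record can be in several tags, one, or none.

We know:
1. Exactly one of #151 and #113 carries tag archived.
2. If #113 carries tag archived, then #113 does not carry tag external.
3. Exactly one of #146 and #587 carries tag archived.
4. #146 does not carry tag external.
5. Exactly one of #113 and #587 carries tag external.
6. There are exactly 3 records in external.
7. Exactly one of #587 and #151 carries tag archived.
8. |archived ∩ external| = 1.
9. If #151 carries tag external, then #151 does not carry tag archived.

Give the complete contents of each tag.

From (4): #146 ∉ external.
Suppose #113 ∈ external: no assignment then satisfies all the clues, so #113 ∉ external.

external = {#151, #341, #587}; archived = {#113, #587}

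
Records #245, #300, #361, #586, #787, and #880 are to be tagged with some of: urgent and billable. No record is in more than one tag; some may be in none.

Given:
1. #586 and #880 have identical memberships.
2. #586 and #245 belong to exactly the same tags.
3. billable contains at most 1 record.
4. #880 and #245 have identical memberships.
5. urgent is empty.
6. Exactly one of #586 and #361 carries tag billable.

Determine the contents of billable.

billable = {#361}

(5): urgent already has 0, so the rest are out.
Suppose #245 ∈ billable: no assignment then satisfies all the clues, so #245 ∉ billable.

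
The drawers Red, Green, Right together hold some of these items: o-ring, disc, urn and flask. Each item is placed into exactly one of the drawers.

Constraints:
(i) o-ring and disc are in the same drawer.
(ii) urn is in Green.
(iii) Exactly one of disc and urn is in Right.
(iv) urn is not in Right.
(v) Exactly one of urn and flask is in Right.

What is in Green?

Green = {urn}

From (ii): urn ∈ Green.
(iii) (exactly one): disc ∈ Right.
(v) (exactly one): flask ∈ Right.
(i): o-ring matches disc: o-ring ∉ Red.
(i): o-ring matches disc: o-ring ∉ Green.
(i): o-ring matches disc: o-ring ∈ Right.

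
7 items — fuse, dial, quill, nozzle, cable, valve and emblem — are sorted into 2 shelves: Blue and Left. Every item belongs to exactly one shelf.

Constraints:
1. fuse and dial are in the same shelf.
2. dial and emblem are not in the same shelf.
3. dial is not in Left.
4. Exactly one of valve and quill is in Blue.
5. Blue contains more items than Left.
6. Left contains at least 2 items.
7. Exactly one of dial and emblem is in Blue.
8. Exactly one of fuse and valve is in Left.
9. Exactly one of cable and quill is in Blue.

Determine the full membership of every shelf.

From (3): dial ∉ Left.
(1): fuse matches dial: fuse ∉ Left.
(8) (exactly one): valve ∈ Left.
Only one shelf left: fuse ∈ Blue.
Only one shelf left: dial ∈ Blue.
(2): emblem ∉ Blue.
(4) (exactly one): quill ∈ Blue.
(9) (exactly one): cable ∉ Blue.
Only one shelf left: cable ∈ Left.
Only one shelf left: emblem ∈ Left.
Suppose nozzle ∉ Blue: no assignment then satisfies all the clues, so nozzle ∈ Blue.

Blue = {dial, fuse, nozzle, quill}; Left = {cable, emblem, valve}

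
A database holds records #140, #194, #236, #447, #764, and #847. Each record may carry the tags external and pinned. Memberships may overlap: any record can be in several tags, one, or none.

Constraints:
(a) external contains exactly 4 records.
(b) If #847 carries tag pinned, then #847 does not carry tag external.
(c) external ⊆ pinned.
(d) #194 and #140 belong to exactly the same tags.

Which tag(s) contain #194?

#194: external, pinned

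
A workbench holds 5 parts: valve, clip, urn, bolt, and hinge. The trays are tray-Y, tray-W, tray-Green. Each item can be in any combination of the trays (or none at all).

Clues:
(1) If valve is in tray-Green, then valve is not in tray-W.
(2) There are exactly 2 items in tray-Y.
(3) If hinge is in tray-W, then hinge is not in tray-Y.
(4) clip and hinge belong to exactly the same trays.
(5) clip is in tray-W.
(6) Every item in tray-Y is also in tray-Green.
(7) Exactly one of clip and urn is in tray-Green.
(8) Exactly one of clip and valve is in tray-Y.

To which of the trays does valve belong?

From (5): clip ∈ tray-W.
(4): hinge matches clip: hinge ∈ tray-W.
(3): hinge ∉ tray-Y.
(4): clip matches hinge: clip ∉ tray-Y.
(8) (exactly one): valve ∈ tray-Y.
(6) with valve ∈ tray-Y: valve ∈ tray-Green.
(1): valve ∉ tray-W.

valve: tray-Green, tray-Y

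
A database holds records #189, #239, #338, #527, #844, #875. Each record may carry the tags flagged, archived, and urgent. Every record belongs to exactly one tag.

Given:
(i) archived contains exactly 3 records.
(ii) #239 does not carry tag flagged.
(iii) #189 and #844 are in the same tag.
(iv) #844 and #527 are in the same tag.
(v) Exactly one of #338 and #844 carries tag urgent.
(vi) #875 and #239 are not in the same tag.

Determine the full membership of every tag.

flagged = {#875}; archived = {#189, #527, #844}; urgent = {#239, #338}

From (ii): #239 ∉ flagged.
Suppose #189 ∈ flagged: no assignment then satisfies all the clues, so #189 ∉ flagged.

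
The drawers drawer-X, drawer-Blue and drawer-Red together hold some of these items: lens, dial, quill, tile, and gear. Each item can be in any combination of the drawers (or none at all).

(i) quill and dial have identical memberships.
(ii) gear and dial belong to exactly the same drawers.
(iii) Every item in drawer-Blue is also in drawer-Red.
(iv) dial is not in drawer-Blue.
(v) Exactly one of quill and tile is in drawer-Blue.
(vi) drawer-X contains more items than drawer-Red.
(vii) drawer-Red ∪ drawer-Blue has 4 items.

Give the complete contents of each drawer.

From (iv): dial ∉ drawer-Blue.
(i): quill matches dial: quill ∉ drawer-Blue.
(ii): gear matches dial: gear ∉ drawer-Blue.
(v) (exactly one): tile ∈ drawer-Blue.
(iii) with tile ∈ drawer-Blue: tile ∈ drawer-Red.
Suppose lens ∉ drawer-X: no assignment then satisfies all the clues, so lens ∈ drawer-X.

drawer-X = {dial, gear, lens, quill, tile}; drawer-Blue = {tile}; drawer-Red = {dial, gear, quill, tile}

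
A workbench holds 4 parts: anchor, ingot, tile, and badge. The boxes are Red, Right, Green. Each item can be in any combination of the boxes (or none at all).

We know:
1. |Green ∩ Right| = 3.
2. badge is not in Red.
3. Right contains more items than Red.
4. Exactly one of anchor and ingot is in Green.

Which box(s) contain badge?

From (2): badge ∉ Red.
Suppose badge ∉ Right: no assignment then satisfies all the clues, so badge ∈ Right.

badge: Green, Right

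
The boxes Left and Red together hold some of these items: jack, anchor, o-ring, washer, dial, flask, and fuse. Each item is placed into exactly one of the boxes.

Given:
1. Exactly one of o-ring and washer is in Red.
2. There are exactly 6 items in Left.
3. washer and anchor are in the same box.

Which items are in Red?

Red = {o-ring}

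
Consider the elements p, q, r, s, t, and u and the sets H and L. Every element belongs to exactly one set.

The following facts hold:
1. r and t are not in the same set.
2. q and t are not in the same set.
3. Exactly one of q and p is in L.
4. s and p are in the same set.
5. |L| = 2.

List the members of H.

H = {p, s, t, u}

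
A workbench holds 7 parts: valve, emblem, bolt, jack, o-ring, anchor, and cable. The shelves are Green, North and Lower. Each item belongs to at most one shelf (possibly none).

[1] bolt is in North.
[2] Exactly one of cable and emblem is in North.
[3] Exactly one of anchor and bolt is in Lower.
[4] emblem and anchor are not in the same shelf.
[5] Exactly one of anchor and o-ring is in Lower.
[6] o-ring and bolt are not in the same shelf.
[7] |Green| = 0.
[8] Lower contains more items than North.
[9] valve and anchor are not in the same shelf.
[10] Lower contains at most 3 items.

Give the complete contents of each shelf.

Green = {}; North = {bolt, emblem}; Lower = {anchor, cable, jack}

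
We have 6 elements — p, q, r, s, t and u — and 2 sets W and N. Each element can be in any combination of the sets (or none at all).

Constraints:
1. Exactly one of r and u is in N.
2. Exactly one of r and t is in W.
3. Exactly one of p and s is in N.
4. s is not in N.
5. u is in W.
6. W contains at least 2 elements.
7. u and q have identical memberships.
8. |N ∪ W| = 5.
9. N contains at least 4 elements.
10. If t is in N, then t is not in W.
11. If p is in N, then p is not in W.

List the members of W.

W = {q, r, u}

From (4): s ∉ N.
From (5): u ∈ W.
(3) (exactly one): p ∈ N.
(7): q matches u: q ∈ W.
(11): p ∉ W.
Suppose r ∉ W: no assignment then satisfies all the clues, so r ∈ W.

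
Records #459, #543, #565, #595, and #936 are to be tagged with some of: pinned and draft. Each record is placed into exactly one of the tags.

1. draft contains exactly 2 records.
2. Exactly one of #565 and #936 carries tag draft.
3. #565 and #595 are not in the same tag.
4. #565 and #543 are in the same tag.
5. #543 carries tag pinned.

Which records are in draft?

From (5): #543 ∈ pinned.
(4): #565 matches #543: #565 ∈ pinned.
(2) (exactly one): #936 ∈ draft.
(3): #595 ∉ pinned.
Only one tag left: #595 ∈ draft.
(1): draft already has 2, so the rest are out.
Only one tag left: #459 ∈ pinned.

draft = {#595, #936}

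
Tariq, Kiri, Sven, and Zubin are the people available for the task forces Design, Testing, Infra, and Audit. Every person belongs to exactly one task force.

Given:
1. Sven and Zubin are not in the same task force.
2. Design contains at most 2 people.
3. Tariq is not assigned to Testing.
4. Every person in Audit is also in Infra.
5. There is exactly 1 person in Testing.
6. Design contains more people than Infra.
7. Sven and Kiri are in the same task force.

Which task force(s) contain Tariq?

Tariq: Infra

From (3): Tariq ∉ Testing.
Suppose Tariq ∈ Design: no assignment then satisfies all the clues, so Tariq ∉ Design.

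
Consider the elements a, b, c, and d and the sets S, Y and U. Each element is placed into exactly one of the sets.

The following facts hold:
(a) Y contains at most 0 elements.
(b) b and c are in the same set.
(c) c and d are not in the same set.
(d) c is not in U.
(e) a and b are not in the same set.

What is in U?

From (d): c ∉ U.
(a): Y already has 0, so the rest are out.
(b): b matches c: b ∉ U.
Only one set left: b ∈ S.
Only one set left: c ∈ S.
(c): d ∉ S.
(e): a ∉ S.
Only one set left: a ∈ U.
Only one set left: d ∈ U.

U = {a, d}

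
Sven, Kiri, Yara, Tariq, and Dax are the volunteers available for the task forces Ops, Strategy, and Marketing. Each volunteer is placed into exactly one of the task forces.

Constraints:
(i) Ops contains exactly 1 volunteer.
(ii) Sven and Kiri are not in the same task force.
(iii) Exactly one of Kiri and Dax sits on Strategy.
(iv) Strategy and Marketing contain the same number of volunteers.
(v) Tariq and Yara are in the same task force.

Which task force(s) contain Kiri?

Kiri: Ops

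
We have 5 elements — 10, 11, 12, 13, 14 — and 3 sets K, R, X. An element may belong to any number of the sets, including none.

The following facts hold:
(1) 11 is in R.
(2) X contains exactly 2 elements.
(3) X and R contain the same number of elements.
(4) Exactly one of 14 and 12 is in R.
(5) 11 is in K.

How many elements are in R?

2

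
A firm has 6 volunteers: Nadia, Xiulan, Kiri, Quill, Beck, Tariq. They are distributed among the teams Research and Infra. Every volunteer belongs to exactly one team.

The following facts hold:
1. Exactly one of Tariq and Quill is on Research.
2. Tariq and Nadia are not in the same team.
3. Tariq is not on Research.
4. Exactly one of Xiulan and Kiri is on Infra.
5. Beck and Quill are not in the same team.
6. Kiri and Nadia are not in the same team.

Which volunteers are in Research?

From (3): Tariq ∉ Research.
(1) (exactly one): Quill ∈ Research.
(5): Beck ∉ Research.
Only one team left: Beck ∈ Infra.
Only one team left: Tariq ∈ Infra.
(2): Nadia ∉ Infra.
Only one team left: Nadia ∈ Research.
(6): Kiri ∉ Research.
Only one team left: Kiri ∈ Infra.
(4) (exactly one): Xiulan ∉ Infra.
Only one team left: Xiulan ∈ Research.

Research = {Nadia, Quill, Xiulan}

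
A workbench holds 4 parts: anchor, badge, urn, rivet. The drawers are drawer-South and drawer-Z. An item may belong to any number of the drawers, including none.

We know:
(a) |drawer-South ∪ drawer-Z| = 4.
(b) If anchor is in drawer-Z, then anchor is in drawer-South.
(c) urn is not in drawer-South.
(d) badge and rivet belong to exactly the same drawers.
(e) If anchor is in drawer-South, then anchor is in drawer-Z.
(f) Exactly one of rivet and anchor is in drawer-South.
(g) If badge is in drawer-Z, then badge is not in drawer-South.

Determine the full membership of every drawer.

drawer-South = {anchor}; drawer-Z = {anchor, badge, rivet, urn}

From (c): urn ∉ drawer-South.
Suppose anchor ∉ drawer-South: no assignment then satisfies all the clues, so anchor ∈ drawer-South.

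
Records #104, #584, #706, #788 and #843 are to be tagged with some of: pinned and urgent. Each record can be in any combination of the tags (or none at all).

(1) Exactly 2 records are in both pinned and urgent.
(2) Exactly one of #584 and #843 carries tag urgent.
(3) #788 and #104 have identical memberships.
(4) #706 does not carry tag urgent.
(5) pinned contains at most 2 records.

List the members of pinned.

pinned = {#104, #788}

From (4): #706 ∉ urgent.
Suppose #104 ∉ pinned: no assignment then satisfies all the clues, so #104 ∈ pinned.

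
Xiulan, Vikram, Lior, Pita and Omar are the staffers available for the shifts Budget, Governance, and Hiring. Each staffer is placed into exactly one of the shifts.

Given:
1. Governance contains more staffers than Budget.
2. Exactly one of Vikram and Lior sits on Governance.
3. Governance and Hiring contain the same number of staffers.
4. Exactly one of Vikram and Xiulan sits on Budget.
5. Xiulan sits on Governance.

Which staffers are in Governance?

Governance = {Lior, Xiulan}

From (5): Xiulan ∈ Governance.
(4) (exactly one): Vikram ∈ Budget.
(2) (exactly one): Lior ∈ Governance.
Suppose Pita ∈ Governance: no assignment then satisfies all the clues, so Pita ∉ Governance.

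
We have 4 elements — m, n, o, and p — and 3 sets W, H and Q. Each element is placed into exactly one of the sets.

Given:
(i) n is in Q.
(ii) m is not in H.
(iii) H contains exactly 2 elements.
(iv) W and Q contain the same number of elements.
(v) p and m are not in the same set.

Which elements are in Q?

From (i): n ∈ Q.
From (ii): m ∉ H.
(iii): only 2 candidates remain for H, so all are in.
Suppose m ∈ Q: no assignment then satisfies all the clues, so m ∉ Q.

Q = {n}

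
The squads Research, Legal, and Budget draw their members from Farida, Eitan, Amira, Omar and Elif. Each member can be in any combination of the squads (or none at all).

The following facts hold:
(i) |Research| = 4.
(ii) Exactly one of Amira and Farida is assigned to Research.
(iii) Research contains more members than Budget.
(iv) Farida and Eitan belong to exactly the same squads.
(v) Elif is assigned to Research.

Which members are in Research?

From (v): Elif ∈ Research.
Suppose Farida ∉ Research: no assignment then satisfies all the clues, so Farida ∈ Research.

Research = {Eitan, Elif, Farida, Omar}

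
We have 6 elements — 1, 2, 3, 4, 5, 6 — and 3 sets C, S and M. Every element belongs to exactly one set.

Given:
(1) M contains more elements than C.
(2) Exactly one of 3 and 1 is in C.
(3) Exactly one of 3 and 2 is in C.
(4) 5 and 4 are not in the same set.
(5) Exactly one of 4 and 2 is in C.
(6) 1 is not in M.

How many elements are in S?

1

From (6): 1 ∉ M.
Suppose 2 ∈ S: no assignment then satisfies all the clues, so 2 ∉ S.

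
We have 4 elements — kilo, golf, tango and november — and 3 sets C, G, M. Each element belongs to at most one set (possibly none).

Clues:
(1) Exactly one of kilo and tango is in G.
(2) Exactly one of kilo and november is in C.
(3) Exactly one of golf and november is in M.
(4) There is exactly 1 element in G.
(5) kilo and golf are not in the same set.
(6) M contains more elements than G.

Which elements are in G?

G = {kilo}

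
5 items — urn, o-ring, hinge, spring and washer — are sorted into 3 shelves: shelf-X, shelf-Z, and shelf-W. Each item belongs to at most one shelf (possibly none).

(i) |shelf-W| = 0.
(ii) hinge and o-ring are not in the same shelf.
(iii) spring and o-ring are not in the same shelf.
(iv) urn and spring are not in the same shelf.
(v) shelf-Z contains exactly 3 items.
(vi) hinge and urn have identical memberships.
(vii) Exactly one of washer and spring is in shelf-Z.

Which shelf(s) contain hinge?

hinge: shelf-Z

(i): shelf-W already has 0, so the rest are out.
Suppose hinge ∈ shelf-X: no assignment then satisfies all the clues, so hinge ∉ shelf-X.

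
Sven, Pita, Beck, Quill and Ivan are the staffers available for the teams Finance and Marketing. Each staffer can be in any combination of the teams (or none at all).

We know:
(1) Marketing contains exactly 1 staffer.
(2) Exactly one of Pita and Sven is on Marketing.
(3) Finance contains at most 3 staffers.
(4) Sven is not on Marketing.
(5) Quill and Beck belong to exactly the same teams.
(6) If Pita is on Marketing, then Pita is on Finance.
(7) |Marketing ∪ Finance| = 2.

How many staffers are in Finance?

From (4): Sven ∉ Marketing.
(2) (exactly one): Pita ∈ Marketing.
(6): Pita ∈ Finance.
(1): Marketing already has 1, so the rest are out.
Suppose Beck ∈ Finance: no assignment then satisfies all the clues, so Beck ∉ Finance.

2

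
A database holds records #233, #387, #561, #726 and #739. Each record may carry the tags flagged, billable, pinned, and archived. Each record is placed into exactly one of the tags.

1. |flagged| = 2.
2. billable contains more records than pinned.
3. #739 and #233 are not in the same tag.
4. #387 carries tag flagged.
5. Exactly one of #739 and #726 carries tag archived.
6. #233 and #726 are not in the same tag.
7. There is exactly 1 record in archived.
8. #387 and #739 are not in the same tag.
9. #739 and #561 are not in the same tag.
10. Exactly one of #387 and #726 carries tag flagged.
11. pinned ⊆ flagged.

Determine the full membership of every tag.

flagged = {#233, #387}; billable = {#561, #726}; pinned = {}; archived = {#739}

From (4): #387 ∈ flagged.
(8): #739 ∉ flagged.
(10) (exactly one): #726 ∉ flagged.
(11) contrapositive: #726 ∉ pinned.
(11) contrapositive: #739 ∉ pinned.
Suppose #233 ∉ flagged: no assignment then satisfies all the clues, so #233 ∈ flagged.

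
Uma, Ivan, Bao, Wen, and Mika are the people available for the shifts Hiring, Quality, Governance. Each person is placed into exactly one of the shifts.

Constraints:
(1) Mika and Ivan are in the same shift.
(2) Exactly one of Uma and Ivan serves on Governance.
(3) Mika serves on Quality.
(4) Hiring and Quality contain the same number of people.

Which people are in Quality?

From (3): Mika ∈ Quality.
(1): Ivan matches Mika: Ivan ∉ Hiring.
(1): Ivan matches Mika: Ivan ∈ Quality.
(2) (exactly one): Uma ∈ Governance.
Suppose Bao ∈ Quality: no assignment then satisfies all the clues, so Bao ∉ Quality.

Quality = {Ivan, Mika}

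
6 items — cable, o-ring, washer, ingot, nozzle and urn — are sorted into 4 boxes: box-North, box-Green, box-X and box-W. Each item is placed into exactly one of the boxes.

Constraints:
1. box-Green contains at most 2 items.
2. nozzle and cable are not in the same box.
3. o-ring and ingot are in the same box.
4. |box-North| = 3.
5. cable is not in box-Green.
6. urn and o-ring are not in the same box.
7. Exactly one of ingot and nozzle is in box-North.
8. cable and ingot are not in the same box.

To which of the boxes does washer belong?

washer: box-North

From (5): cable ∉ box-Green.
Suppose washer ∉ box-North: no assignment then satisfies all the clues, so washer ∈ box-North.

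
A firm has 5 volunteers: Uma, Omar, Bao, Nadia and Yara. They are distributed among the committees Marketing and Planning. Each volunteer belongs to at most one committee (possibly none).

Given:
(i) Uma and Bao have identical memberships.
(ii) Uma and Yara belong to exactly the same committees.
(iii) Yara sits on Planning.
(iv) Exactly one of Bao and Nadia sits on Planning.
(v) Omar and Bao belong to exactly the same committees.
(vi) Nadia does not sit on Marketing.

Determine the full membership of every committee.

From (iii): Yara ∈ Planning.
From (vi): Nadia ∉ Marketing.
(ii): Uma matches Yara: Uma ∉ Marketing.
(ii): Uma matches Yara: Uma ∈ Planning.
(i): Bao matches Uma: Bao ∉ Marketing.
(i): Bao matches Uma: Bao ∈ Planning.
(iv) (exactly one): Nadia ∉ Planning.
(v): Omar matches Bao: Omar ∉ Marketing.
(v): Omar matches Bao: Omar ∈ Planning.

Marketing = {}; Planning = {Bao, Omar, Uma, Yara}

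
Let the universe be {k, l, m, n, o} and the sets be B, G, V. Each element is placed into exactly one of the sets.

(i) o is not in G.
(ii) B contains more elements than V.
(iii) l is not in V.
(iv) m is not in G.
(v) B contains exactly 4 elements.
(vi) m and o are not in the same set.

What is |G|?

0

From (i): o ∉ G.
From (iii): l ∉ V.
From (iv): m ∉ G.
Suppose k ∉ B: no assignment then satisfies all the clues, so k ∈ B.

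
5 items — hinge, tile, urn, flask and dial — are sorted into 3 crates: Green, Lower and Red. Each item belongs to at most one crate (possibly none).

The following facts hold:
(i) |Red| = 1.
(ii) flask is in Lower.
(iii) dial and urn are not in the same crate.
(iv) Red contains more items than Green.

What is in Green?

Green = {}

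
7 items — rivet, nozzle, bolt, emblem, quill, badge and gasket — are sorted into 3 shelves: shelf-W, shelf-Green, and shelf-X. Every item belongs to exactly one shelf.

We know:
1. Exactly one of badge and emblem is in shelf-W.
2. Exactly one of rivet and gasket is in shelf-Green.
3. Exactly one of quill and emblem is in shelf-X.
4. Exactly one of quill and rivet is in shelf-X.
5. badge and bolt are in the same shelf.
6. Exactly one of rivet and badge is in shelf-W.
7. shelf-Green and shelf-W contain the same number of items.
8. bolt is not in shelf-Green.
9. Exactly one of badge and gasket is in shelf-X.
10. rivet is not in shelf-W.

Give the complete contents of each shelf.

From (8): bolt ∉ shelf-Green.
From (10): rivet ∉ shelf-W.
(5): badge matches bolt: badge ∉ shelf-Green.
(6) (exactly one): badge ∈ shelf-W.
(9) (exactly one): gasket ∈ shelf-X.
(1) (exactly one): emblem ∉ shelf-W.
(2) (exactly one): rivet ∈ shelf-Green.
(4) (exactly one): quill ∈ shelf-X.
(5): bolt matches badge: bolt ∈ shelf-W.
(3) (exactly one): emblem ∉ shelf-X.
Only one shelf left: emblem ∈ shelf-Green.
Suppose nozzle ∈ shelf-W: no assignment then satisfies all the clues, so nozzle ∉ shelf-W.

shelf-W = {badge, bolt}; shelf-Green = {emblem, rivet}; shelf-X = {gasket, nozzle, quill}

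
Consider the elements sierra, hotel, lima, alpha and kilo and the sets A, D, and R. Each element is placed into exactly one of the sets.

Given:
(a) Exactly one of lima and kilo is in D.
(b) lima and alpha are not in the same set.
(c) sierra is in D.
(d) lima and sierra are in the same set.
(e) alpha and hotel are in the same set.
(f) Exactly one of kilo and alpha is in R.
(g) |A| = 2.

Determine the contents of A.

A = {alpha, hotel}

From (c): sierra ∈ D.
(d): lima matches sierra: lima ∉ A.
(d): lima matches sierra: lima ∈ D.
(a) (exactly one): kilo ∉ D.
(b): alpha ∉ D.
(e): hotel matches alpha: hotel ∉ D.
Suppose hotel ∉ A: no assignment then satisfies all the clues, so hotel ∈ A.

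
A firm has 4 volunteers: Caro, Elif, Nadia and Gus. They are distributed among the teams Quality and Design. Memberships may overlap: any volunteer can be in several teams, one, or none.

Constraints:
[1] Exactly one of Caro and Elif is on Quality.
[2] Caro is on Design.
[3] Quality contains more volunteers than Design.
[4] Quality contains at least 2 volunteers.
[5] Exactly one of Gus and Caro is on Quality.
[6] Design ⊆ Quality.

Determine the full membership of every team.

Quality = {Caro, Nadia}; Design = {Caro}

From (2): Caro ∈ Design.
(6) with Caro ∈ Design: Caro ∈ Quality.
(1) (exactly one): Elif ∉ Quality.
(5) (exactly one): Gus ∉ Quality.
(6) contrapositive: Elif ∉ Design.
(6) contrapositive: Gus ∉ Design.
(4): only 2 candidates remain for Quality, so all are in.
Suppose Nadia ∈ Design: no assignment then satisfies all the clues, so Nadia ∉ Design.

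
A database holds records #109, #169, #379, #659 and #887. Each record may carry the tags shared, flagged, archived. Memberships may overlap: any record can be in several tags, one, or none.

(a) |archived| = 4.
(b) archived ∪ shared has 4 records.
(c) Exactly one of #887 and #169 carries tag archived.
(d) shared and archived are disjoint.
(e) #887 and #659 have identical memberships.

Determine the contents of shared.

shared = {}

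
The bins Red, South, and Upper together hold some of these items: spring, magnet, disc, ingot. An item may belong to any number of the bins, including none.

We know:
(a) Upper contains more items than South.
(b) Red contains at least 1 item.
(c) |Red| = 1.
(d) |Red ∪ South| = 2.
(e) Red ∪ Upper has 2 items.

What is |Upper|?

2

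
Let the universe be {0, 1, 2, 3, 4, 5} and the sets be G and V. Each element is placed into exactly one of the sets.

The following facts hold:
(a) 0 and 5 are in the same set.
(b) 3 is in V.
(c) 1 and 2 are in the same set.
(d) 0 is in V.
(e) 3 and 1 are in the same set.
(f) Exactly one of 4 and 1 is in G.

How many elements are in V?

5

From (b): 3 ∈ V.
From (d): 0 ∈ V.
(a): 5 matches 0: 5 ∉ G.
(a): 5 matches 0: 5 ∈ V.
(e): 1 matches 3: 1 ∉ G.
(e): 1 matches 3: 1 ∈ V.
(f) (exactly one): 4 ∈ G.
(c): 2 matches 1: 2 ∉ G.
(c): 2 matches 1: 2 ∈ V.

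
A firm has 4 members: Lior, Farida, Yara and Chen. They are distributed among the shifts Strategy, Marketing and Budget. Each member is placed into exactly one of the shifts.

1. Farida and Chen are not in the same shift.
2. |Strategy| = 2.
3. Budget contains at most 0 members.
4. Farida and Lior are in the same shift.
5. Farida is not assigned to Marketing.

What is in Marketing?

From (5): Farida ∉ Marketing.
(3): Budget already has 0, so the rest are out.
(4): Lior matches Farida: Lior ∉ Marketing.
Only one shift left: Lior ∈ Strategy.
Only one shift left: Farida ∈ Strategy.
(1): Chen ∉ Strategy.
(2): Strategy already has 2, so the rest are out.
Only one shift left: Yara ∈ Marketing.
Only one shift left: Chen ∈ Marketing.

Marketing = {Chen, Yara}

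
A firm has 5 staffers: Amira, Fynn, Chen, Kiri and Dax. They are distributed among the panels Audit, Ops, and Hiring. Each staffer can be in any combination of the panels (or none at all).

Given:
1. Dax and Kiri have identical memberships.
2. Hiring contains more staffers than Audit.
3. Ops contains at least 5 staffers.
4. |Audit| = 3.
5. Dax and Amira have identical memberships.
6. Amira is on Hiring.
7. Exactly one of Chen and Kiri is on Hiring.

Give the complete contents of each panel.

Audit = {Amira, Dax, Kiri}; Ops = {Amira, Chen, Dax, Fynn, Kiri}; Hiring = {Amira, Dax, Fynn, Kiri}

From (6): Amira ∈ Hiring.
(3): only 5 candidates remain for Ops, so all are in.
(5): Dax matches Amira: Dax ∈ Hiring.
(1): Kiri matches Dax: Kiri ∈ Hiring.
(7) (exactly one): Chen ∉ Hiring.
Suppose Amira ∉ Audit: no assignment then satisfies all the clues, so Amira ∈ Audit.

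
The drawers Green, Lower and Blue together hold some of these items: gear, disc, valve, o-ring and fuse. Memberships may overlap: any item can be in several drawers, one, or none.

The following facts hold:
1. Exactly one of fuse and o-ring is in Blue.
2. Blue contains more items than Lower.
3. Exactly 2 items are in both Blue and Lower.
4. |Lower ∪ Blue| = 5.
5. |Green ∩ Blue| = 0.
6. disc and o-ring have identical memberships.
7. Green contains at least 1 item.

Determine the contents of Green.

Green = {fuse}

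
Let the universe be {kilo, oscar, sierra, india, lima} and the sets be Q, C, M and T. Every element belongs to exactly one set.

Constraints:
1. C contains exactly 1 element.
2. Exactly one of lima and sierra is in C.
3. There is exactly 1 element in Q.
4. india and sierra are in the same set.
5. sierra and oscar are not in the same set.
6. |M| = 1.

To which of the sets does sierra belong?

sierra: T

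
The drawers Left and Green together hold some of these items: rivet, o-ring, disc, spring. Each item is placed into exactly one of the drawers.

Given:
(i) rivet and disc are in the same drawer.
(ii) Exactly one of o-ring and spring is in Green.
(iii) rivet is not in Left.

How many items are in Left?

1

From (iii): rivet ∉ Left.
(i): disc matches rivet: disc ∉ Left.
Only one drawer left: rivet ∈ Green.
Only one drawer left: disc ∈ Green.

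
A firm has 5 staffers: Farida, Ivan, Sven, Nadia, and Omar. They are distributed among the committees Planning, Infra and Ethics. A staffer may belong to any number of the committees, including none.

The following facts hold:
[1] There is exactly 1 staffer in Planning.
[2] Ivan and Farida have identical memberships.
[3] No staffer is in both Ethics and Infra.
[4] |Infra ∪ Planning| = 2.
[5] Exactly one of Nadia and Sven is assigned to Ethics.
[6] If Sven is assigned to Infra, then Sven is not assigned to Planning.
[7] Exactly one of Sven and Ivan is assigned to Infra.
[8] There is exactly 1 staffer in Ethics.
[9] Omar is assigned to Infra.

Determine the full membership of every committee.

From (9): Omar ∈ Infra.
(3) (disjoint): Omar ∉ Ethics.
Suppose Farida ∈ Planning: no assignment then satisfies all the clues, so Farida ∉ Planning.

Planning = {Omar}; Infra = {Omar, Sven}; Ethics = {Nadia}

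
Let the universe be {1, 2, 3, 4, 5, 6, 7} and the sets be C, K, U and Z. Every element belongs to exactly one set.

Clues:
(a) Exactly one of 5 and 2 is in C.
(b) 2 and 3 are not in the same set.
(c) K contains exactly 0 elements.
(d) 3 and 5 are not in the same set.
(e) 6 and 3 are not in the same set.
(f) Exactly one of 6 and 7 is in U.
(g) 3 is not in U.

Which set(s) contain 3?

From (g): 3 ∉ U.
(c): K already has 0, so the rest are out.
Suppose 3 ∈ C: no assignment then satisfies all the clues, so 3 ∉ C.

3: Z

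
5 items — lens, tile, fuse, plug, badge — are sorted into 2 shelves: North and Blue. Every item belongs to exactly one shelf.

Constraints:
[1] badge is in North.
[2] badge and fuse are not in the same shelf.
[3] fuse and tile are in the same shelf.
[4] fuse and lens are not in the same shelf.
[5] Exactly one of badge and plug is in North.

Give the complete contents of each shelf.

From (1): badge ∈ North.
(2): fuse ∉ North.
(3): tile matches fuse: tile ∉ North.
(5) (exactly one): plug ∉ North.
Only one shelf left: tile ∈ Blue.
Only one shelf left: fuse ∈ Blue.
Only one shelf left: plug ∈ Blue.
(4): lens ∉ Blue.
Only one shelf left: lens ∈ North.

North = {badge, lens}; Blue = {fuse, plug, tile}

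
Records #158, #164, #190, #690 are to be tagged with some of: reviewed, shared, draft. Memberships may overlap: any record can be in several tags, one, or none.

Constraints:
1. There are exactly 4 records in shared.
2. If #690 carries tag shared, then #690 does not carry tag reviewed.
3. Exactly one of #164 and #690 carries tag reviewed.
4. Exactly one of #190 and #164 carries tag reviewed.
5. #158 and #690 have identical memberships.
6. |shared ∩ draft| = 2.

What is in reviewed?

(1): only 4 candidates remain for shared, so all are in.
(2): #690 ∉ reviewed.
(3) (exactly one): #164 ∈ reviewed.
(4) (exactly one): #190 ∉ reviewed.
(5): #158 matches #690: #158 ∉ reviewed.

reviewed = {#164}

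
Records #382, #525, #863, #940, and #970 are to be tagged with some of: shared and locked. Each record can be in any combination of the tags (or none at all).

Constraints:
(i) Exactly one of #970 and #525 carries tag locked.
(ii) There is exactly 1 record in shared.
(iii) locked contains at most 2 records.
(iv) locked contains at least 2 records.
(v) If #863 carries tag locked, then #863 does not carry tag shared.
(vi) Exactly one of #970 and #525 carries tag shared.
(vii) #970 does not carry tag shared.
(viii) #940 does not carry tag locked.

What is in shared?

shared = {#525}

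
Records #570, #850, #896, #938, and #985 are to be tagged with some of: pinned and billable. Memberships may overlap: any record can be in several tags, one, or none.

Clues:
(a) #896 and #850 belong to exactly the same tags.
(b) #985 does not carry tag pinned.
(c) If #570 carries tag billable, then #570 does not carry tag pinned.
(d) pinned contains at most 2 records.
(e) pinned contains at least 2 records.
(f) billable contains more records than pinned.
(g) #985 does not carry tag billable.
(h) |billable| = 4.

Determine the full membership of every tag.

pinned = {#850, #896}; billable = {#570, #850, #896, #938}

From (b): #985 ∉ pinned.
From (g): #985 ∉ billable.
(h): only 4 candidates remain for billable, so all are in.
(c): #570 ∉ pinned.
Suppose #850 ∉ pinned: no assignment then satisfies all the clues, so #850 ∈ pinned.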